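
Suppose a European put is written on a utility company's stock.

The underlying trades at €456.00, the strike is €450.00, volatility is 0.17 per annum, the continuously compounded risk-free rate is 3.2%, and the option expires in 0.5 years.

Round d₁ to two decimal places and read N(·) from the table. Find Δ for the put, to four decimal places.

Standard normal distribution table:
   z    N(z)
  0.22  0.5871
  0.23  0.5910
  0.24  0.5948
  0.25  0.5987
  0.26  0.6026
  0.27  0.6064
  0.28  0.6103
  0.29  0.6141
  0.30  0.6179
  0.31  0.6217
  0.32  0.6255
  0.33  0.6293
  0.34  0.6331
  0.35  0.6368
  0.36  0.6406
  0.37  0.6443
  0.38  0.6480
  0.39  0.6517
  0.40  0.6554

σ√T = 0.17·√0.5 = 0.1202
ln(S/K) + (r + σ²/2)T = ln(456/450) + (0.032 + 0.17²/2)·0.5 = 0.0132 + 0.0232 = 0.0365
d₁ = 0.0365 / 0.1202 = 0.3034 ≈ 0.30
N(d₁) = N(0.30) = 0.6179
Δ_put = N(d₁) − 1 = 0.6179 − 1 = -0.3821

-0.3821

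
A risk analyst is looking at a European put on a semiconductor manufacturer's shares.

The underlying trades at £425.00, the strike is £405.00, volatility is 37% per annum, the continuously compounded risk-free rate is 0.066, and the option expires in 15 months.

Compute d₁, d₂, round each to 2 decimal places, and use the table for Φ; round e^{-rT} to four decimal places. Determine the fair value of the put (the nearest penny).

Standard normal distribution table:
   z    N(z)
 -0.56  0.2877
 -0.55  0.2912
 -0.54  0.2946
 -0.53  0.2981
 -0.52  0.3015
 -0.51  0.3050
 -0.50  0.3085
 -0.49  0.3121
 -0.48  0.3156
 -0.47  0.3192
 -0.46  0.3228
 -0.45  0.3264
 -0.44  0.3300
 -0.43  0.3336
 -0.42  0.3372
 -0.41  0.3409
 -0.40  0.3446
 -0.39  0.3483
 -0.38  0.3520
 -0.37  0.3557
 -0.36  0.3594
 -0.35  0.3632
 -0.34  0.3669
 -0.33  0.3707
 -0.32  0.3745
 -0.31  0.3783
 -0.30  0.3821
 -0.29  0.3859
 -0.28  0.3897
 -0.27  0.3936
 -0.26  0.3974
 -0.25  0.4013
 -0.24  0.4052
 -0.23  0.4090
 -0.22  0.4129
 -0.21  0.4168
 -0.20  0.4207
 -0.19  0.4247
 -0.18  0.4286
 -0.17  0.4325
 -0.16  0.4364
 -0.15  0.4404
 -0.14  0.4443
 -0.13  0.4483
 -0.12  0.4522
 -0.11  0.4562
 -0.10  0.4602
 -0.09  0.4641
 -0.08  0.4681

£41.99

σ√T = 0.37 × 1.1180 = 0.4137
d₁ = [ln(425/405) + (0.066 + ½·0.37²)·1.25] / (σ√T) = (0.0482 + 0.1681) / 0.4137 = 0.5228 which rounds to 0.52
d₂ = 0.5228 − 0.4137 = 0.1091 which rounds to 0.11
exp(−rT) = exp(−0.066·1.25) = 0.9208
P = 405·0.9208·N(-0.11) − 425·N(-0.52) = 405·0.9208·0.4562 − 425·0.3015 = 170.1279 − 128.1375 = 41.9904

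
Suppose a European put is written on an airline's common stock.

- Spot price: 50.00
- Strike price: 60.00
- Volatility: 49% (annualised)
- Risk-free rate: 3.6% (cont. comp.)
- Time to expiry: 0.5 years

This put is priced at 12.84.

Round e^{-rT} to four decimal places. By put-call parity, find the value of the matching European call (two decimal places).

exp(−rT) = exp(−0.036·0.5) = 0.9822
Put-call parity: C − P = S − K·e^(−rT) = 50 − 60·0.9822 = 50 − 58.9320 = -8.9320
C = P + (C − P) = 12.84 + (-8.9320) = 3.9080

3.91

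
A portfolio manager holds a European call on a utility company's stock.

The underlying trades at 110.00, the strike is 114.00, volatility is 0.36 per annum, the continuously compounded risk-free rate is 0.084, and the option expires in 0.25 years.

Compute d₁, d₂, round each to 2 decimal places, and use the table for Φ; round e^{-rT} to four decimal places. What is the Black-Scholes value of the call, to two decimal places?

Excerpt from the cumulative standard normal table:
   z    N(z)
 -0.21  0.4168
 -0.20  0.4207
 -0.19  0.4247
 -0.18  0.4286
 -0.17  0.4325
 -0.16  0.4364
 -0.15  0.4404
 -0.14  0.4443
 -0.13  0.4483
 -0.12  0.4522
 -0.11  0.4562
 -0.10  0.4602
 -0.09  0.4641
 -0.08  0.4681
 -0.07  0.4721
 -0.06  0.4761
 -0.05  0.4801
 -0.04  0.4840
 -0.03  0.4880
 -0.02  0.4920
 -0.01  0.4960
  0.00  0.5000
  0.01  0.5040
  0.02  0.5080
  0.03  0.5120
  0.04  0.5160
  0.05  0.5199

σ√T = 0.36·√0.25 = 0.1800
ln(S/K) + (r + σ²/2)T = ln(110/114) + (0.084 + 0.36²/2)·0.25 = -0.0357 + 0.0372 = 0.0015
d₁ = 0.0015 / 0.1800 = 0.0082 ≈ 0.01
d₂ = d₁ − σ√T = 0.0082 − 0.1800 = -0.1718 ≈ -0.17
exp(−rT) = exp(−0.084·0.25) = 0.9792
N(d₁) = N(0.01) = 0.5040;  N(d₂) = N(-0.17) = 0.4325
C = 110·0.5040 − 114·0.9792·0.4325 = 55.4400 − 48.2795 = 7.1605

7.16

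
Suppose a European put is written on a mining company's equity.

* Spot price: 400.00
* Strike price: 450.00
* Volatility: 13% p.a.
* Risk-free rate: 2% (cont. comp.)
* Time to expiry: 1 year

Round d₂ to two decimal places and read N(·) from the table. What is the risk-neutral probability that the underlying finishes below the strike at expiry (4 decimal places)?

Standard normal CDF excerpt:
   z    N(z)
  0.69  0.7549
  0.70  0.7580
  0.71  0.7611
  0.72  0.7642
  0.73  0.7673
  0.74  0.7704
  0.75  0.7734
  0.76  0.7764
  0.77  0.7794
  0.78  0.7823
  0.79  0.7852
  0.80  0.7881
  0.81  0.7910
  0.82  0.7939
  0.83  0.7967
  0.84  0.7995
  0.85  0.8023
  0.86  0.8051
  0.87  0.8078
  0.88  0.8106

0.7939

σ√T = 0.13 × 1.0000 = 0.1300
d₁ = [ln(400/450) + (0.02 + 0.13²/2)·1] / 0.1300 = [-0.1178 + 0.0285] / 0.1300 = -0.6872 ≈ -0.69
d₂ = d₁ − σ√T = -0.6872 − 0.1300 = -0.8172 ≈ -0.82
Pr(exercise) under Q = N(−d₂) = N(0.82) = 0.7939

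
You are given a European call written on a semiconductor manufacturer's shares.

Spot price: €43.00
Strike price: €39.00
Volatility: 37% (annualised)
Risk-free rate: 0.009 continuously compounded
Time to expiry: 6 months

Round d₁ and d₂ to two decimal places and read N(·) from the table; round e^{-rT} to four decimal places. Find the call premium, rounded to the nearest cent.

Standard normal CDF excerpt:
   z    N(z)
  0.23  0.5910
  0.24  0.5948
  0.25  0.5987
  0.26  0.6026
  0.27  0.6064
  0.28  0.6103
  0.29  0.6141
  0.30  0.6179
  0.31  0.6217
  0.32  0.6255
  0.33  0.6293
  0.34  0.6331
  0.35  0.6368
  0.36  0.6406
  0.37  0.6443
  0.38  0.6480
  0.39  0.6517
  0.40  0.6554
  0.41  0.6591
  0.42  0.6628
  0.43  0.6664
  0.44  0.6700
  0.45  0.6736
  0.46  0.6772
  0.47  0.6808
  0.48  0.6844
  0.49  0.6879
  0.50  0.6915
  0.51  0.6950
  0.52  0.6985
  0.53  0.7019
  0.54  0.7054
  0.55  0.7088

σ√T = 0.37·√0.5 = 0.2616
d₁ = [ln(43/39) + (0.009 + 0.37²/2)·0.5] / 0.2616 = [0.0976 + 0.0387] / 0.2616 = 0.5212 ⇒ 0.52
d₂ = d₁ − σ√T = 0.5212 − 0.2616 = 0.2596 ⇒ 0.26
e^(−rT) = e^(−0.009·0.5) = 0.9955
N(d₁) = N(0.52) = 0.6985;  N(d₂) = N(0.26) = 0.6026
C = 43·0.6985 − 39·0.9955·0.6026 = 30.0355 − 23.3956 = 6.6399

€6.64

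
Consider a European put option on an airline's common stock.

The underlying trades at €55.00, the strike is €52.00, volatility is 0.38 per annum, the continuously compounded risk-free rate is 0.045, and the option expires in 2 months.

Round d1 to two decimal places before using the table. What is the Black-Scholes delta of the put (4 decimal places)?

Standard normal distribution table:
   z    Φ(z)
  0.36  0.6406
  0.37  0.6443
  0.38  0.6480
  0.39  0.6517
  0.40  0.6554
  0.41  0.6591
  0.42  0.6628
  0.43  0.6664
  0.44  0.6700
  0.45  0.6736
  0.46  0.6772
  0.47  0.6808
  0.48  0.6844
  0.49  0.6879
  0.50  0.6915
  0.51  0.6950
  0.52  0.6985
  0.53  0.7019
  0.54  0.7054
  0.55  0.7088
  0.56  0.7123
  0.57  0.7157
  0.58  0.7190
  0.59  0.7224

σ√T = 0.38·√0.1667 = 0.1551
ln(S/K) + (r + σ²/2)T = ln(55/52) + (0.045 + 0.38²/2)·0.1667 = 0.0561 + 0.0195 = 0.0756
d₁ = 0.0756 / 0.1551 = 0.4875 which rounds to 0.49
N(d₁) = N(0.49) = 0.6879
Δ_put = N(d₁) − 1 = 0.6879 − 1 = -0.3121

-0.3121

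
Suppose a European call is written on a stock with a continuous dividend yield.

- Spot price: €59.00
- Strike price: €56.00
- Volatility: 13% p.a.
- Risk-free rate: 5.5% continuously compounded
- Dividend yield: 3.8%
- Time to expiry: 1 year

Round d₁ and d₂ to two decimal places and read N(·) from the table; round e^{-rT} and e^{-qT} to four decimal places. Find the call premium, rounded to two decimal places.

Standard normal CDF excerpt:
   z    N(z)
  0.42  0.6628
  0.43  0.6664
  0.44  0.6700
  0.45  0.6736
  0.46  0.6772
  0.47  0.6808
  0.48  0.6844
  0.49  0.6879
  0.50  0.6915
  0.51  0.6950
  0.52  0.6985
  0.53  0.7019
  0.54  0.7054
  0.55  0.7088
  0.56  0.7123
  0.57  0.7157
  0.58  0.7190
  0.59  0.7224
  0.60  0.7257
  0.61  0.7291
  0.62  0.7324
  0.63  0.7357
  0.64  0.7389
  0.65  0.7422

σ√T = 0.13·√1 = 0.1300
d₁ = [ln(59/56) + (0.055 − 0.038 + 0.13²/2)·1] / 0.1300 = [0.0522 + 0.0255] / 0.1300 = 0.5972 ⇒ 0.60
d₂ = d₁ − σ√T = 0.5972 − 0.1300 = 0.4672 ⇒ 0.47
exp(−qT) = exp(−0.038·1) = 0.9627;  exp(−rT) = exp(−0.055·1) = 0.9465
N(d₁) = N(0.60) = 0.7257;  N(d₂) = N(0.47) = 0.6808
C = 59·0.9627·0.7257 − 56·0.9465·0.6808 = 41.2193 − 36.0851 = 5.1341

€5.13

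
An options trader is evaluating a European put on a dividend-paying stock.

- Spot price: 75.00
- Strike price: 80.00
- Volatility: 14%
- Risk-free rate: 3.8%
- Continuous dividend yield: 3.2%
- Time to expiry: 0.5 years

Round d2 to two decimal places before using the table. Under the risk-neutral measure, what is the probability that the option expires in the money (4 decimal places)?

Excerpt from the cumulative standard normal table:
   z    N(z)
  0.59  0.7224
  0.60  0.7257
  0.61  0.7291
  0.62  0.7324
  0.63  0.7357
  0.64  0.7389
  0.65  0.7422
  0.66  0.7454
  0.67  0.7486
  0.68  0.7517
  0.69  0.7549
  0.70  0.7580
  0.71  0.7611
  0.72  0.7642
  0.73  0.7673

0.7486

σ√T = 0.14·√0.5 = 0.0990
d₁ = [ln(75/80) + (0.038 − 0.032 + 0.14²/2)·0.5] / 0.0990 = [-0.0645 + 0.0079] / 0.0990 = -0.5721 ⇒ -0.57
d₂ = d₁ − σ√T = -0.5721 − 0.0990 = -0.6711 ⇒ -0.67
Risk-neutral Pr[S_T < K] = N(−d₂) = N(0.67) = 0.7486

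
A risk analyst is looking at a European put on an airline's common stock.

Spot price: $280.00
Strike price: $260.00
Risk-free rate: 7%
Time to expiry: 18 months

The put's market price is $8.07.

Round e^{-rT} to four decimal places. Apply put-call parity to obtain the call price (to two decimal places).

$53.99

e^(−rT) = e^(−0.07·1.5) = 0.9003
Put-call parity: C − P = S − K·e^(−rT) = 280 − 260·0.9003 = 280 − 234.0780 = 45.9220
C = P + (C − P) = 8.07 + (45.9220) = 53.9920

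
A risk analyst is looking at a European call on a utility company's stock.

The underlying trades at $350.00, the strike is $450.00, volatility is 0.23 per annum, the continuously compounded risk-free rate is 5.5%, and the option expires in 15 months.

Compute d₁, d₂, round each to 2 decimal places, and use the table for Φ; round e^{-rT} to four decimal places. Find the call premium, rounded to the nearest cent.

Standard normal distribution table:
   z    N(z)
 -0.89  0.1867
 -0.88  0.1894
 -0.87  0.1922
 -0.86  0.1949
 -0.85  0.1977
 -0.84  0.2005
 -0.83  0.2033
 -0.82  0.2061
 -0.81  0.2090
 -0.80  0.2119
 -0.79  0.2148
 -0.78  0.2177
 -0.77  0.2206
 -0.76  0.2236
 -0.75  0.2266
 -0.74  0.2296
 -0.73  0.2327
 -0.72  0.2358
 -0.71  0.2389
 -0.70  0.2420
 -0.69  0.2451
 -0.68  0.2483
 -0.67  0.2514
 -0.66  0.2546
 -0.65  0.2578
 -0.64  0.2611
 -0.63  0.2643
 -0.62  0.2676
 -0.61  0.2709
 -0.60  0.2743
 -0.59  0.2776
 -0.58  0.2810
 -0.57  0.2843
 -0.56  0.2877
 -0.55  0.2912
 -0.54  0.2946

σ√T = 0.23·√1.25 = 0.2571
d₁ = [ln(350/450) + (0.055 + ½·0.23²)·1.25] / (σ√T) = (-0.2513 + 0.1018) / 0.2571 = -0.5814 → -0.58
d₂ = -0.5814 − 0.2571 = -0.8385 → -0.84
e^(−rT) = e^(−0.055·1.25) = 0.9336
N(d₁) = N(-0.58) = 0.2810;  N(d₂) = N(-0.84) = 0.2005
C = 350·0.2810 − 450·0.9336·0.2005 = 98.3500 − 84.2341 = 14.1159

$14.12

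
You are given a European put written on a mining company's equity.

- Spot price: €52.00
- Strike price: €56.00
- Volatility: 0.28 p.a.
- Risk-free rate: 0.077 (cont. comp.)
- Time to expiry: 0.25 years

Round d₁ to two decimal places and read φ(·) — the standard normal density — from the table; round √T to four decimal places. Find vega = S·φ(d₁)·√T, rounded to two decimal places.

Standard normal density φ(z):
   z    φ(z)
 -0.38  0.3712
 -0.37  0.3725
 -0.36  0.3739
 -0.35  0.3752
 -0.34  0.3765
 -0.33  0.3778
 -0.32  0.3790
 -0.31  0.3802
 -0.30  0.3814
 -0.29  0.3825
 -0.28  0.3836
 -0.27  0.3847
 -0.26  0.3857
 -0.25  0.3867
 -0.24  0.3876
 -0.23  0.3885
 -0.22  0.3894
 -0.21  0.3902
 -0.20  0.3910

σ√T = 0.28·√0.25 = 0.1400
d₁ = [ln(52/56) + (0.077 + ½·0.28²)·0.25] / (σ√T) = (-0.0741 + 0.0290) / 0.1400 = -0.3218 → -0.32
√T = √0.25 = 0.5000
φ(d₁) = φ(-0.32) = 0.3790
vega = S·φ(d₁)·√T = 52·0.3790·0.5000 = 9.8540

9.85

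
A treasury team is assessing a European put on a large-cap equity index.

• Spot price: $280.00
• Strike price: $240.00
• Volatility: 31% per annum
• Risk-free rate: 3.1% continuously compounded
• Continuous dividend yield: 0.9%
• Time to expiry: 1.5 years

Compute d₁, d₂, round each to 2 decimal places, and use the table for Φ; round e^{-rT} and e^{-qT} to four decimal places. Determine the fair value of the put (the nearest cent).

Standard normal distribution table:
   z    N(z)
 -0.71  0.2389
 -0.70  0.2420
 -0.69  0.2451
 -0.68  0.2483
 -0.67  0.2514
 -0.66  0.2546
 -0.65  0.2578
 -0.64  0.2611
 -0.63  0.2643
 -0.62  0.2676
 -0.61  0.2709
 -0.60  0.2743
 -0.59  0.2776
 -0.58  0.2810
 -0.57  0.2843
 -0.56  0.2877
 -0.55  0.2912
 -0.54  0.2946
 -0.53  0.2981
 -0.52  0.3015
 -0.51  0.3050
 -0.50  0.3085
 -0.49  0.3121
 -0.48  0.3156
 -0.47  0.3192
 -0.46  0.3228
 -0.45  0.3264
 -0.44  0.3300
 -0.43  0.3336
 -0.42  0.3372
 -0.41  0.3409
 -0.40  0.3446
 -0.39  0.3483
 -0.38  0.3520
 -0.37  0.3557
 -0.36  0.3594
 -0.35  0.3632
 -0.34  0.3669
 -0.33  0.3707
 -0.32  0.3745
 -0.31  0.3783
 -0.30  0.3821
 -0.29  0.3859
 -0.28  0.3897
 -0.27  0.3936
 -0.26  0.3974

$18.95

T = 1.5;  σ√T = 0.3797
d₁ = [ln(280/240) + (0.031 − 0.009 + 0.31²/2)·1.5] / 0.3797 = [0.1542 + 0.1051] / 0.3797 = 0.6828 → 0.68
d₂ = d₁ − σ√T = 0.6828 − 0.3797 = 0.3031 → 0.30
e^(−qT) = e^(−0.009·1.5) = 0.9866;  e^(−rT) = e^(−0.031·1.5) = 0.9546
N(−d₂) = N(-0.30) = 0.3821;  N(−d₁) = N(-0.68) = 0.2483
P = 240·0.9546·0.3821 − 280·0.9866·0.2483 = 87.5406 − 68.5924 = 18.9483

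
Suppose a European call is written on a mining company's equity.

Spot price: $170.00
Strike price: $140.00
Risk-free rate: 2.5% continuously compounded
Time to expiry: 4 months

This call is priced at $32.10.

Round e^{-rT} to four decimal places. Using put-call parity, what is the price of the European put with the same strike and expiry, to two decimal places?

exp(−rT) = exp(−0.025·0.3333) = 0.9917
Put-call parity: C − P = S − K·e^(−rT) = 170 − 140·0.9917 = 170 − 138.8380 = 31.1620
P = C − (C − P) = 32.10 − (31.1620) = 0.9380

$0.94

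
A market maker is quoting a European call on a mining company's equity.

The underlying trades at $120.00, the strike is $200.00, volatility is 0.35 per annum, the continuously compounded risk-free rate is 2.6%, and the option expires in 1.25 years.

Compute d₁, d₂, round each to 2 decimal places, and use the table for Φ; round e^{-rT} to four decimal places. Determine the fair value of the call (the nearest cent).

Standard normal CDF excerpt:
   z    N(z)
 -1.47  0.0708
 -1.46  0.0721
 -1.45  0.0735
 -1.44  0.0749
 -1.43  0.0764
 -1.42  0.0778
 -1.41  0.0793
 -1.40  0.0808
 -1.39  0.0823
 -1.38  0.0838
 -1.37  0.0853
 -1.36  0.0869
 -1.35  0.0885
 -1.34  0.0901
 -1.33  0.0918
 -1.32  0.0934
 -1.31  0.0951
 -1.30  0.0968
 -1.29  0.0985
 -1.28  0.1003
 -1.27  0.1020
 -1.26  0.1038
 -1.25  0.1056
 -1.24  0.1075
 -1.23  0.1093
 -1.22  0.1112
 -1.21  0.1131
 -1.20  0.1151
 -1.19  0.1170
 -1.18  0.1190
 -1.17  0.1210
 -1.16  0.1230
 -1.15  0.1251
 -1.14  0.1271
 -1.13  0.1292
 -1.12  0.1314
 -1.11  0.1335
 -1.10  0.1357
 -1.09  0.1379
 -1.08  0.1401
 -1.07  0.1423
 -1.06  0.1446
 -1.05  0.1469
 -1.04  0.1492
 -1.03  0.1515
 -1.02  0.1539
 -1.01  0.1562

$3.12

σ√T = 0.35 × 1.1180 = 0.3913
d₁ = [ln(120/200) + (0.026 + 0.35²/2)·1.25] / 0.3913 = [-0.5108 + 0.1091] / 0.3913 = -1.0267 ⇒ -1.03
d₂ = d₁ − σ√T = -1.0267 − 0.3913 = -1.4180 ⇒ -1.42
e^(−rT) = e^(−0.026·1.25) = 0.9680
C = 120·N(-1.03) − 200·0.9680·N(-1.42) = 120·0.1515 − 200·0.9680·0.0778 = 18.1800 − 15.0621 = 3.1179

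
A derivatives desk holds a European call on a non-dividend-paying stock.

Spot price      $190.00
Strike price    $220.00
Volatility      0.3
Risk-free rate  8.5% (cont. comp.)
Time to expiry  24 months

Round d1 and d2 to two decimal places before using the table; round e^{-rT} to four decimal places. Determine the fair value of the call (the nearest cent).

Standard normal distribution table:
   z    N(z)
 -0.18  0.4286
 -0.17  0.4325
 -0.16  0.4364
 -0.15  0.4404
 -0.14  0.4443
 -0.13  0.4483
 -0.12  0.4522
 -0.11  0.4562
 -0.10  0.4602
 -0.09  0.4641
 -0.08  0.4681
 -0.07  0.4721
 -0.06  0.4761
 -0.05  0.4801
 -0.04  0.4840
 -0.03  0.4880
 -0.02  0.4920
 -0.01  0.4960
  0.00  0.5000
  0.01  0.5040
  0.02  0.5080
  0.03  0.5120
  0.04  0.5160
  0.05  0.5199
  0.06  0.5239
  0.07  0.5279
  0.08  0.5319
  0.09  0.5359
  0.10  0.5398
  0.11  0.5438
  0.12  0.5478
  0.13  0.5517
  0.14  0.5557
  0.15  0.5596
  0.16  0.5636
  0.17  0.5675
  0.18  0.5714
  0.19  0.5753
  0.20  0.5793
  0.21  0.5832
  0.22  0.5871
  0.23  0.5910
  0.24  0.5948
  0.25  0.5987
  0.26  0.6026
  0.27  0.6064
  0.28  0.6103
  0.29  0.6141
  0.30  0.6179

$34.21

T = 2;  σ√T = 0.4243
d₁ = [ln(190/220) + (0.085 + 0.3²/2)·2] / 0.4243 = [-0.1466 + 0.2600] / 0.4243 = 0.2673 ⇒ 0.27
d₂ = d₁ − σ√T = 0.2673 − 0.4243 = -0.1570 ⇒ -0.16
exp(−rT) = exp(−0.085·2) = 0.8437
C = 190·N(0.27) − 220·0.8437·N(-0.16) = 190·0.6064 − 220·0.8437·0.4364 = 115.2160 − 81.0019 = 34.2141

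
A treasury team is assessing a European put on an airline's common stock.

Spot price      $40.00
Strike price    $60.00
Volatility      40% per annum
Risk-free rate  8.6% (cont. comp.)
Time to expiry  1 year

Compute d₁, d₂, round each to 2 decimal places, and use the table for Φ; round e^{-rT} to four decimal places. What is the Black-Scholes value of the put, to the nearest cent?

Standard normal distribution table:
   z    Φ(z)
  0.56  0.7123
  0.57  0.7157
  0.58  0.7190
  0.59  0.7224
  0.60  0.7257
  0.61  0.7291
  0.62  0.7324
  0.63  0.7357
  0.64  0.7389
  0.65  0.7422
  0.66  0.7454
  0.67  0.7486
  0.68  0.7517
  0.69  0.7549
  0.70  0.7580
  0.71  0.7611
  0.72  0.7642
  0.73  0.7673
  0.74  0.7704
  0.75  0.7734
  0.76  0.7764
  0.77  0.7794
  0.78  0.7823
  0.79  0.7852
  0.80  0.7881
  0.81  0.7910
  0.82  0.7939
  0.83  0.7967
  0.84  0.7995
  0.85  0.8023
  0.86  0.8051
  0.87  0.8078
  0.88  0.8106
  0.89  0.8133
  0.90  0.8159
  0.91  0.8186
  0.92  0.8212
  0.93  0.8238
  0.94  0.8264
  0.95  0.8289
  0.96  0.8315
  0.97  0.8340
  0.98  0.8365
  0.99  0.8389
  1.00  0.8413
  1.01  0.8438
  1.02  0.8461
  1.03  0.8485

σ√T = 0.4 × 1.0000 = 0.4000
d₁ = [ln(40/60) + (0.086 + 0.4²/2)·1] / 0.4000 = [-0.4055 + 0.1660] / 0.4000 = -0.5987 which rounds to -0.60
d₂ = d₁ − σ√T = -0.5987 − 0.4000 = -0.9987 which rounds to -1.00
e^(−rT) = e^(−0.086·1) = 0.9176
N(−d₂) = N(1.00) = 0.8413;  N(−d₁) = N(0.60) = 0.7257
P = 60·0.9176·0.8413 − 40·0.7257 = 46.3186 − 29.0280 = 17.2906

$17.29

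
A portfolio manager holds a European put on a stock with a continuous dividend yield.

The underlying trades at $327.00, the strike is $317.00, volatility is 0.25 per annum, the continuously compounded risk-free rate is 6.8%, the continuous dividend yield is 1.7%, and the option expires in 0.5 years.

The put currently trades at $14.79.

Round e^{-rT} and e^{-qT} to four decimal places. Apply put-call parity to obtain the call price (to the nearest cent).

e^(−qT) = e^(−0.017·0.5) = 0.9915;  e^(−rT) = e^(−0.068·0.5) = 0.9666
Put-call parity: C − P = S·e^(−qT) − K·e^(−rT) = 327·0.9915 − 317·0.9666 = 324.2205 − 306.4122 = 17.8083
C = P + (C − P) = 14.79 + (17.8083) = 32.5983

$32.60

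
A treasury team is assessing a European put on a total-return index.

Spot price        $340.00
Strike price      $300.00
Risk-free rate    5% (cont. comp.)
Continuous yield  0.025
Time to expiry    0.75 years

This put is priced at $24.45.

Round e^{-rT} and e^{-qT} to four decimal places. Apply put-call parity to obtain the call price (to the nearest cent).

e^(−qT) = e^(−0.025·0.75) = 0.9814;  e^(−rT) = e^(−0.05·0.75) = 0.9632
Put-call parity: C − P = S·e^(−qT) − K·e^(−rT) = 340·0.9814 − 300·0.9632 = 333.6760 − 288.9600 = 44.7160
C = P + (C − P) = 24.45 + (44.7160) = 69.1660

$69.17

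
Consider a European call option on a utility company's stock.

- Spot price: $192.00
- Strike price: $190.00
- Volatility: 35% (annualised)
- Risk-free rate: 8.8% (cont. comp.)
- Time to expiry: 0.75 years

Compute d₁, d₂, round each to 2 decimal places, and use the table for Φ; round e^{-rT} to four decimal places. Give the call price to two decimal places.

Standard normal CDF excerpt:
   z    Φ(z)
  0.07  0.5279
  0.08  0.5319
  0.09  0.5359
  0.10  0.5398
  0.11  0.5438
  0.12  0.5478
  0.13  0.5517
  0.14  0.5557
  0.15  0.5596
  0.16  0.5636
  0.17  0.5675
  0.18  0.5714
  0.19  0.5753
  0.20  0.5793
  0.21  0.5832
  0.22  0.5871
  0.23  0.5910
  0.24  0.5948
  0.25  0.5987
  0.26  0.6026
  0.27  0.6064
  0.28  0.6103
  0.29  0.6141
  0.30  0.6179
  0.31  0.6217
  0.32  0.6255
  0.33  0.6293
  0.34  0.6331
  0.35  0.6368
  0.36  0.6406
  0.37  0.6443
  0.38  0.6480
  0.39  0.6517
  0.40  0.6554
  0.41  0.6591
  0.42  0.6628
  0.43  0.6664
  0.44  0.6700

σ√T = 0.35·√0.75 = 0.3031
ln(S/K) + (r + σ²/2)T = ln(192/190) + (0.088 + 0.35²/2)·0.75 = 0.0105 + 0.1119 = 0.1224
d₁ = 0.1224 / 0.3031 = 0.4038 ⇒ 0.40
d₂ = d₁ − σ√T = 0.4038 − 0.3031 = 0.1007 ⇒ 0.10
exp(−rT) = exp(−0.088·0.75) = 0.9361
C = 192·N(0.40) − 190·0.9361·N(0.10) = 192·0.6554 − 190·0.9361·0.5398 = 125.8368 − 96.0083 = 29.8285

$29.83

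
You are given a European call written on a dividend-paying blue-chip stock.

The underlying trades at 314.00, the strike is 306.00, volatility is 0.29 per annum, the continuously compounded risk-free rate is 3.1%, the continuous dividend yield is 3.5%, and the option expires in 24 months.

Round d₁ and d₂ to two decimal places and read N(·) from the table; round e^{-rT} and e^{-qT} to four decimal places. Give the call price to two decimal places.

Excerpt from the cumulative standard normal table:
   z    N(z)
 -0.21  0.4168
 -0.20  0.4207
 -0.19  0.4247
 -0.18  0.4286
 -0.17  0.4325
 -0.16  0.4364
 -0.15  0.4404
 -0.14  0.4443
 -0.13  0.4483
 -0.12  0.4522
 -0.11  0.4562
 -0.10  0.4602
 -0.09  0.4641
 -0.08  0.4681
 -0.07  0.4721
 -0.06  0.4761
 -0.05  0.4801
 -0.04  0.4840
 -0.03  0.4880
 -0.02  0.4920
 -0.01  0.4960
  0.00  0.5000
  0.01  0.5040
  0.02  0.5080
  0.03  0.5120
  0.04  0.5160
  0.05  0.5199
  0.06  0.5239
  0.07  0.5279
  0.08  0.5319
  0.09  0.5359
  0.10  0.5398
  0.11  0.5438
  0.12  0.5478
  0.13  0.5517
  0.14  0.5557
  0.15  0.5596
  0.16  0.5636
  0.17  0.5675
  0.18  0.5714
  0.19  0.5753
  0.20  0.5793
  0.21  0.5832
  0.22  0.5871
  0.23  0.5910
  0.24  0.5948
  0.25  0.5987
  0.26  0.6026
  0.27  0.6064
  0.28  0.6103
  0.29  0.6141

49.77

T = 2;  σ√T = 0.4101
d₁ = [ln(314/306) + (0.031 − 0.035 + ½·0.29²)·2] / (σ√T) = (0.0258 + 0.0761) / 0.4101 = 0.2485 ⇒ 0.25
d₂ = 0.2485 − 0.4101 = -0.1616 ⇒ -0.16
e^(−qT) = e^(−0.035·2) = 0.9324;  e^(−rT) = e^(−0.031·2) = 0.9399
C = 314·0.9324·N(0.25) − 306·0.9399·N(-0.16) = 314·0.9324·0.5987 − 306·0.9399·0.4364 = 175.2836 − 125.5127 = 49.7708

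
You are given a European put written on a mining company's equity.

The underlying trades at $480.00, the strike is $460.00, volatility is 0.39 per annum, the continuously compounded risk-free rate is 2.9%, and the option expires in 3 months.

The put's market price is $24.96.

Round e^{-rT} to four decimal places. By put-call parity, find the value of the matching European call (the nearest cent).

$48.27

e^(−rT) = e^(−0.029·0.25) = 0.9928
Put-call parity: C − P = S − K·e^(−rT) = 480 − 460·0.9928 = 480 − 456.6880 = 23.3120
C = P + (C − P) = 24.96 + (23.3120) = 48.2720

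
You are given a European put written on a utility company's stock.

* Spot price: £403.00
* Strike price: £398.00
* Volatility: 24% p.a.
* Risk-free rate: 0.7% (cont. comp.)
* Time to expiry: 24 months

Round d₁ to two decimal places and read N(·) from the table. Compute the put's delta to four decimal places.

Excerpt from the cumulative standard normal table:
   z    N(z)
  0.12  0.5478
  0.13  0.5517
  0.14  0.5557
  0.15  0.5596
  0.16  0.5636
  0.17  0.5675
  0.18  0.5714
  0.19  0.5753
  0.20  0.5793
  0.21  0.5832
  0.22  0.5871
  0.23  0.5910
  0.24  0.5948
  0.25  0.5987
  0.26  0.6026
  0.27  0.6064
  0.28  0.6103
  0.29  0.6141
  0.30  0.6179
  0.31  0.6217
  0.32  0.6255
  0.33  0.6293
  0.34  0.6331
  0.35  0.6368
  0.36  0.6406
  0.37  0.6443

σ√T = 0.24·√2 = 0.3394
d₁ = [ln(403/398) + (0.007 + ½·0.24²)·2] / (σ√T) = (0.0125 + 0.0716) / 0.3394 = 0.2477 → 0.25
N(d₁) = N(0.25) = 0.5987
Δ_put = N(d₁) − 1 = 0.5987 − 1 = -0.4013

-0.4013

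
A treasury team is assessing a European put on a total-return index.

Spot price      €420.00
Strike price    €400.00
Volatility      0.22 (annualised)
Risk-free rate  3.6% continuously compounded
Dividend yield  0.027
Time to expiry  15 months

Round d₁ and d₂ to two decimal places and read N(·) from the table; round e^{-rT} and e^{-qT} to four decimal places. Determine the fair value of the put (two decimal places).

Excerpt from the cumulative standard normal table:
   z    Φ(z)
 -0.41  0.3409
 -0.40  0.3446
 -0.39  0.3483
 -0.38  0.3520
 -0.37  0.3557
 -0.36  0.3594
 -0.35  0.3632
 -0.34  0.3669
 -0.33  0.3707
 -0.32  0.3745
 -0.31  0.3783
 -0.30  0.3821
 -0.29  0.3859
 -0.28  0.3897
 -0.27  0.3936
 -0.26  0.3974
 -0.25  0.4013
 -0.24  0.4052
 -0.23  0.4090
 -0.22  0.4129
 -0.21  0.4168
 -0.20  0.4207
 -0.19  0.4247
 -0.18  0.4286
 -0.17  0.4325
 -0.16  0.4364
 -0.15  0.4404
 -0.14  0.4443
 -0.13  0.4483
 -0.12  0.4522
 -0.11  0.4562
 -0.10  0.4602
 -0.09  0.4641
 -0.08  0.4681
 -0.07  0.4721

σ√T = 0.22 × 1.1180 = 0.2460
ln(S/K) + (r − q + σ²/2)T = ln(420/400) + (0.036 − 0.027 + 0.22²/2)·1.25 = 0.0488 + 0.0415 = 0.0903
d₁ = 0.0903 / 0.2460 = 0.3671 ⇒ 0.37
d₂ = d₁ − σ√T = 0.3671 − 0.2460 = 0.1211 ⇒ 0.12
exp(−qT) = exp(−0.027·1.25) = 0.9668;  exp(−rT) = exp(−0.036·1.25) = 0.9560
N(−d₂) = N(-0.12) = 0.4522;  N(−d₁) = N(-0.37) = 0.3557
P = 400·0.9560·0.4522 − 420·0.9668·0.3557 = 172.9213 − 144.4341 = 28.4872

€28.49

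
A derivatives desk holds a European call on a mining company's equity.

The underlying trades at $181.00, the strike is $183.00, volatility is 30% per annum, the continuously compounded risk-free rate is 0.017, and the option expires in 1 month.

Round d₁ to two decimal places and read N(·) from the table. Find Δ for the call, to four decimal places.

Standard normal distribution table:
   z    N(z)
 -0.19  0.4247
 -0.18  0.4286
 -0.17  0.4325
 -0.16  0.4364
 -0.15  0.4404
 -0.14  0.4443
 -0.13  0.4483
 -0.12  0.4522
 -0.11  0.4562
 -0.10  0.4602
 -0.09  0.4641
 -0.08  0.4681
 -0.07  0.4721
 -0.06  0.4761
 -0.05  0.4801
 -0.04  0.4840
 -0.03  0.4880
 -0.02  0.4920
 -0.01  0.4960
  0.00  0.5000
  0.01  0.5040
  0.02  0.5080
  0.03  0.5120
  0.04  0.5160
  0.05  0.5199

σ√T = 0.3 × 0.2887 = 0.0866
ln(S/K) + (r + σ²/2)T = ln(181/183) + (0.017 + 0.3²/2)·0.08333 = -0.0110 + 0.0052 = -0.0058
d₁ = -0.0058 / 0.0866 = -0.0672 ≈ -0.07
N(d₁) = N(-0.07) = 0.4721
Δ_call = N(d₁) = 0.4721

0.4721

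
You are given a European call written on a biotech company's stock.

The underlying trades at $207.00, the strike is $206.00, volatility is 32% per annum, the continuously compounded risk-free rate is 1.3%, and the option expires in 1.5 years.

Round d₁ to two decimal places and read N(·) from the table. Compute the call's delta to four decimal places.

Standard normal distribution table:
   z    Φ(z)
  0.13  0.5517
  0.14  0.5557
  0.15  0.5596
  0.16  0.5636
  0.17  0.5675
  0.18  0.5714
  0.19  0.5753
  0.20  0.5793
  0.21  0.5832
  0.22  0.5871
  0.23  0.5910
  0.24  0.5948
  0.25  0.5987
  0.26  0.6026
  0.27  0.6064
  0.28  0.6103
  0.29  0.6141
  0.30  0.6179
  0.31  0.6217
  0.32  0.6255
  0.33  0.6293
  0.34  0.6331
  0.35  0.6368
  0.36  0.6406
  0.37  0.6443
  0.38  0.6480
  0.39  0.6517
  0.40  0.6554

0.6026

σ√T = 0.32 × 1.2247 = 0.3919
d₁ = [ln(207/206) + (0.013 + 0.32²/2)·1.5] / 0.3919 = [0.0048 + 0.0963] / 0.3919 = 0.2581 → 0.26
N(d₁) = N(0.26) = 0.6026
Δ_call = N(d₁) = 0.6026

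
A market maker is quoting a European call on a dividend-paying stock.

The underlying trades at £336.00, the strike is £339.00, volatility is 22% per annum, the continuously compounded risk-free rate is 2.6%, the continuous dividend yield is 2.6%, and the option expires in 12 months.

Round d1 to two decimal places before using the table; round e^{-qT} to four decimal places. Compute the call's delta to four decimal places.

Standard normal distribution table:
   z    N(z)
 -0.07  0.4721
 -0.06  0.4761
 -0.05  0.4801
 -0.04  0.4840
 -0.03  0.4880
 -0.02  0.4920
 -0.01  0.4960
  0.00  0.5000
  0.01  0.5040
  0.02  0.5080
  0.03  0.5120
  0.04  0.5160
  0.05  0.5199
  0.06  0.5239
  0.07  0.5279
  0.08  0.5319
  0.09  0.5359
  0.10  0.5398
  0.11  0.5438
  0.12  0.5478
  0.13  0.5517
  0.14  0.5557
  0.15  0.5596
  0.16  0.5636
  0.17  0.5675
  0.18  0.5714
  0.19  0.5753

σ√T = 0.22·√1 = 0.2200
d₁ = [ln(336/339) + (0.026 − 0.026 + 0.22²/2)·1] / 0.2200 = [-0.0089 + 0.0242] / 0.2200 = 0.0696 ⇒ 0.07
N(d₁) = N(0.07) = 0.5279
Δ_call = e^(−qT)·N(d₁) = 0.9743·0.5279 = 0.5143

0.5143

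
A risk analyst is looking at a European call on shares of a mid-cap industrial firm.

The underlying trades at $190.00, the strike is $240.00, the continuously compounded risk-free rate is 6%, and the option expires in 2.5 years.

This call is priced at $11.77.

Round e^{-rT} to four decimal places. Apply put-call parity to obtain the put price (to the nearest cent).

$28.34

e^(−rT) = e^(−0.06·2.5) = 0.8607
Put-call parity: C − P = S − K·e^(−rT) = 190 − 240·0.8607 = 190 − 206.5680 = -16.5680
P = C − (C − P) = 11.77 − (-16.5680) = 28.3380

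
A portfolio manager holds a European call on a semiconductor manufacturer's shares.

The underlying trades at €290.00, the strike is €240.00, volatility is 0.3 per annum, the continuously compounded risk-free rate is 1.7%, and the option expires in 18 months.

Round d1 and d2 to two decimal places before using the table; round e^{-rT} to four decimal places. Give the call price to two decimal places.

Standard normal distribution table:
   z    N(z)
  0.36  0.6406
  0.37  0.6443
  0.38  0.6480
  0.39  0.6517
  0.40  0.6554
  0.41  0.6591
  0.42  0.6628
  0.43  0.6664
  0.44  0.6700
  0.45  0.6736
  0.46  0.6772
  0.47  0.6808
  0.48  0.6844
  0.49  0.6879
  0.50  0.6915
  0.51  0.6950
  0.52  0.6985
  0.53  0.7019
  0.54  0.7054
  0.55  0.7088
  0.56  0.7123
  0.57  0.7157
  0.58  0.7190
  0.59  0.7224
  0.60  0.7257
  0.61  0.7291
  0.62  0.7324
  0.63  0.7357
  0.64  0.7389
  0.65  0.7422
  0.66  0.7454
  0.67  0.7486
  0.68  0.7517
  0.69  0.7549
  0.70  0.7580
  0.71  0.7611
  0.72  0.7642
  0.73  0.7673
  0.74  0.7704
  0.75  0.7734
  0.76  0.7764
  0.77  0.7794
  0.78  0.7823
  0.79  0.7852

σ√T = 0.3·√1.5 = 0.3674
d₁ = [ln(290/240) + (0.017 + 0.3²/2)·1.5] / 0.3674 = [0.1892 + 0.0930] / 0.3674 = 0.7682 ≈ 0.77
d₂ = d₁ − σ√T = 0.7682 − 0.3674 = 0.4007 ≈ 0.40
exp(−rT) = exp(−0.017·1.5) = 0.9748
C = 290·N(0.77) − 240·0.9748·N(0.40) = 290·0.7794 − 240·0.9748·0.6554 = 226.0260 − 153.3321 = 72.6939

€72.69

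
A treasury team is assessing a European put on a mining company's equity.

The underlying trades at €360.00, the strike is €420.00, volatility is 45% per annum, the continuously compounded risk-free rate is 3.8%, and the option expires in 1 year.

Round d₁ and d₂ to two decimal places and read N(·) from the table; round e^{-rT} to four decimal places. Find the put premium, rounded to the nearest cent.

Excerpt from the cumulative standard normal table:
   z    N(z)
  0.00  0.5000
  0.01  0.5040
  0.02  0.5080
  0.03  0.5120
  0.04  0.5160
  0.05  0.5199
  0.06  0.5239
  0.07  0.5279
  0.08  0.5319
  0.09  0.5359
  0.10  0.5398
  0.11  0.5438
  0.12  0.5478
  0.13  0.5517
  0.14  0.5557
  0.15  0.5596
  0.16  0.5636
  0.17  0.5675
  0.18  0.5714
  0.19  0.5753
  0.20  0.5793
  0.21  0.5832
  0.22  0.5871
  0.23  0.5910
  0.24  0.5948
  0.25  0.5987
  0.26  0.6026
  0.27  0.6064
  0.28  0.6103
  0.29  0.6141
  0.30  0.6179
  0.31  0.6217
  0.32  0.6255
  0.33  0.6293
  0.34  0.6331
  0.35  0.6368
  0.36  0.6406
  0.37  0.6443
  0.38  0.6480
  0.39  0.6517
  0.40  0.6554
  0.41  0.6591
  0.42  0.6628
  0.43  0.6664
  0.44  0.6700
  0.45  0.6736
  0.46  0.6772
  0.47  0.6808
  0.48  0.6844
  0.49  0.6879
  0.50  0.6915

€92.41

σ√T = 0.45 × 1.0000 = 0.4500
d₁ = [ln(360/420) + (0.038 + ½·0.45²)·1] / (σ√T) = (-0.1542 + 0.1393) / 0.4500 = -0.0331 which rounds to -0.03
d₂ = -0.0331 − 0.4500 = -0.4831 which rounds to -0.48
exp(−rT) = exp(−0.038·1) = 0.9627
N(−d₂) = N(0.48) = 0.6844;  N(−d₁) = N(0.03) = 0.5120
P = 420·0.9627·0.6844 − 360·0.5120 = 276.7262 − 184.3200 = 92.4062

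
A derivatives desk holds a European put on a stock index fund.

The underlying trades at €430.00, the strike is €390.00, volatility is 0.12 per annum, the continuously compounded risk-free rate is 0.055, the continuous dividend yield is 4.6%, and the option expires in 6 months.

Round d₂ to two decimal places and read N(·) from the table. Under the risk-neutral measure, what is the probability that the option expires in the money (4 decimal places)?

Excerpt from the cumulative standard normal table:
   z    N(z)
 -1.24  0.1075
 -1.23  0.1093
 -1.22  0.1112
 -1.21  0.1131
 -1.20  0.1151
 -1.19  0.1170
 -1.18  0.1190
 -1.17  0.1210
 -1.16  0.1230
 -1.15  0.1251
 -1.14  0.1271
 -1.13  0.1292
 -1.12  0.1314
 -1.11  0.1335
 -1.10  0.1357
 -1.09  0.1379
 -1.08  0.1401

T = 0.5;  σ√T = 0.0849
ln(S/K) + (r − q + σ²/2)T = ln(430/390) + (0.055 − 0.046 + 0.12²/2)·0.5 = 0.0976 + 0.0081 = 0.1057
d₁ = 0.1057 / 0.0849 = 1.2461 ≈ 1.25
d₂ = d₁ − σ√T = 1.2461 − 0.0849 = 1.1613 ≈ 1.16
Risk-neutral Pr[S_T < K] = N(−d₂) = N(-1.16) = 0.1230

0.1230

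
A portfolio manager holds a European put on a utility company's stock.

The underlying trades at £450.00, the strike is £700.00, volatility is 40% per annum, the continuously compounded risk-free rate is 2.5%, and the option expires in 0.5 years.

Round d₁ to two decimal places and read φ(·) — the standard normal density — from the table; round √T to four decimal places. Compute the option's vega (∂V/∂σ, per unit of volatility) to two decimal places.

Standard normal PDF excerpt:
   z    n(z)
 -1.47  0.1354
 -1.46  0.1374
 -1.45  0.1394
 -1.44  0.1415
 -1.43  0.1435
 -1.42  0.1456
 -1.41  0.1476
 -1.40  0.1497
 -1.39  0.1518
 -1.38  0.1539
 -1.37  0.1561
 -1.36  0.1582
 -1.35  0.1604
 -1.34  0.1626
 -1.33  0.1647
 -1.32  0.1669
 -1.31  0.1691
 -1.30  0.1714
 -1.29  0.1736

T = 0.5;  σ√T = 0.2828
d₁ = [ln(450/700) + (0.025 + 0.4²/2)·0.5] / 0.2828 = [-0.4418 + 0.0525] / 0.2828 = -1.3765 ≈ -1.38
√T = √0.5 = 0.7071
φ(d₁) = φ(-1.38) = 0.1539
vega = S·φ(d₁)·√T = 450·0.1539·0.7071 = 48.9702

48.97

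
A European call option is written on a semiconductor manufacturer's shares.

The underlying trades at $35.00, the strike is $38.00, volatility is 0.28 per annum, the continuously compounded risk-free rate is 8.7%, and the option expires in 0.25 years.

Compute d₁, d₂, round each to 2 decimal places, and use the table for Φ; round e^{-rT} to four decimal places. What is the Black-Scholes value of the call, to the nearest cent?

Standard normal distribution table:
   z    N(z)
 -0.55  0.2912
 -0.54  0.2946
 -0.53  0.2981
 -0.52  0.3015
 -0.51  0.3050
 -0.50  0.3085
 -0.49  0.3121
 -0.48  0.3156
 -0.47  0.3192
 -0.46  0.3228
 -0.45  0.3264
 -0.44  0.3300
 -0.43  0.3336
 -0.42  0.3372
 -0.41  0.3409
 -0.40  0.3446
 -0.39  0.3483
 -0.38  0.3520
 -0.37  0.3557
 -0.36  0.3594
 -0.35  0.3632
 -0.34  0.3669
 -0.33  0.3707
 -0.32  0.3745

$1.11

σ√T = 0.28 × 0.5000 = 0.1400
d₁ = [ln(35/38) + (0.087 + ½·0.28²)·0.25] / (σ√T) = (-0.0822 + 0.0316) / 0.1400 = -0.3621 ⇒ -0.36
d₂ = -0.3621 − 0.1400 = -0.5021 ⇒ -0.50
exp(−rT) = exp(−0.087·0.25) = 0.9785
N(d₁) = N(-0.36) = 0.3594;  N(d₂) = N(-0.50) = 0.3085
C = 35·0.3594 − 38·0.9785·0.3085 = 12.5790 − 11.4710 = 1.1080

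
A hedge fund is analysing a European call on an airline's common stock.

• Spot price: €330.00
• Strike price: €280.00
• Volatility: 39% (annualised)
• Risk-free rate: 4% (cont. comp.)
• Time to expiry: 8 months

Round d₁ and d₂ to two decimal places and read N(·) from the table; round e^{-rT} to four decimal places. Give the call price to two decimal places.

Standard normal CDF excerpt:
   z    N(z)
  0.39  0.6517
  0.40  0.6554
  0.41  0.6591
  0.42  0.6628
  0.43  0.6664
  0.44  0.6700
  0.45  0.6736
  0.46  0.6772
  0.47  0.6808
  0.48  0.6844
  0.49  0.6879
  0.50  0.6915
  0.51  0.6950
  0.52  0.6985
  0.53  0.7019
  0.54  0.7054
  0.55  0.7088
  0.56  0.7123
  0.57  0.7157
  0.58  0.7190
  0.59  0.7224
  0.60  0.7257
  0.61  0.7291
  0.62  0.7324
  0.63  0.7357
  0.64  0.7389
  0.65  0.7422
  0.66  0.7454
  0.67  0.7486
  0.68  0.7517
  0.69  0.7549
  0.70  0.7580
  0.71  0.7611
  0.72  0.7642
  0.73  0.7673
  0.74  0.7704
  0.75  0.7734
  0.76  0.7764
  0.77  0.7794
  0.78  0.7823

T = 0.6667;  σ√T = 0.3184
d₁ = [ln(330/280) + (0.04 + 0.39²/2)·0.6667] / 0.3184 = [0.1643 + 0.0774] / 0.3184 = 0.7589 ≈ 0.76
d₂ = d₁ − σ√T = 0.7589 − 0.3184 = 0.4405 ≈ 0.44
exp(−rT) = exp(−0.04·0.6667) = 0.9737
N(d₁) = N(0.76) = 0.7764;  N(d₂) = N(0.44) = 0.6700
C = 330·0.7764 − 280·0.9737·0.6700 = 256.2120 − 182.6661 = 73.5459

€73.55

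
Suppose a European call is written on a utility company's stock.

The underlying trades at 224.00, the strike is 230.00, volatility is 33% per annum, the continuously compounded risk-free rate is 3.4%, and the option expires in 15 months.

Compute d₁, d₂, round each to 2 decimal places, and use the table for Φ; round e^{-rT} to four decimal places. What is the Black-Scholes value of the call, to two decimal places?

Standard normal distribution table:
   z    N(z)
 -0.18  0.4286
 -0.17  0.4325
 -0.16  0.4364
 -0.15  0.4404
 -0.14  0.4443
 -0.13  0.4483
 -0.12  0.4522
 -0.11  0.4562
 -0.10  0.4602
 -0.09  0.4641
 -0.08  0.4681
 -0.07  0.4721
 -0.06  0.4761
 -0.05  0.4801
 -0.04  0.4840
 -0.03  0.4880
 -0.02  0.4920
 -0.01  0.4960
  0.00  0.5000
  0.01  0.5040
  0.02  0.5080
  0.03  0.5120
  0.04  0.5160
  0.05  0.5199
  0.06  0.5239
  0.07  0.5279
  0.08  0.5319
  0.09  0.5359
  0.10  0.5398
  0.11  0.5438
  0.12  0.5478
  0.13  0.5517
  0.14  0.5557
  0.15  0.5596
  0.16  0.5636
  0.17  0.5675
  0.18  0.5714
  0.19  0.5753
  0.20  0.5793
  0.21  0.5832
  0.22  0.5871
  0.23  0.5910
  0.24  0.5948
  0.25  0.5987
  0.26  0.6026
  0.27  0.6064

34.45

σ√T = 0.33 × 1.1180 = 0.3690
d₁ = [ln(224/230) + (0.034 + ½·0.33²)·1.25] / (σ√T) = (-0.0264 + 0.1106) / 0.3690 = 0.2280 → 0.23
d₂ = 0.2280 − 0.3690 = -0.1409 → -0.14
exp(−rT) = exp(−0.034·1.25) = 0.9584
N(d₁) = N(0.23) = 0.5910;  N(d₂) = N(-0.14) = 0.4443
C = 224·0.5910 − 230·0.9584·0.4443 = 132.3840 − 97.9379 = 34.4461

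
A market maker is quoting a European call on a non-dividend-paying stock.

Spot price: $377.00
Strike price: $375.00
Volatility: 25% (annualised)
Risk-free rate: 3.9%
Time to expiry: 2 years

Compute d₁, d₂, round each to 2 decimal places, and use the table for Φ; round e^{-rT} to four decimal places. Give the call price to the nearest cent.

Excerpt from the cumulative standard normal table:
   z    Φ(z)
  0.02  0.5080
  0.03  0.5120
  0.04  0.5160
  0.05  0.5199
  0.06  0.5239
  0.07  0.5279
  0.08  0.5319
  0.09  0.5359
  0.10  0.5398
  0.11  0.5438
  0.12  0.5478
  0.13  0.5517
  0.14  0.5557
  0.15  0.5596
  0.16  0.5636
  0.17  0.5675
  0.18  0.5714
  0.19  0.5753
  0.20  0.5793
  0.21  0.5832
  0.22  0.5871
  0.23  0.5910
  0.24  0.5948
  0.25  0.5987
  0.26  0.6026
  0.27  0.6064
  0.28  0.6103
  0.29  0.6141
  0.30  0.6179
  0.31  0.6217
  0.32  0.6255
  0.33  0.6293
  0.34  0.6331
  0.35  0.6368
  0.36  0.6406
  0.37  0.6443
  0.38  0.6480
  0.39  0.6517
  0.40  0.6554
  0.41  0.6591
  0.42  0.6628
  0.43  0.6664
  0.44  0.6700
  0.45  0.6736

$66.75

T = 2;  σ√T = 0.3536
d₁ = [ln(377/375) + (0.039 + 0.25²/2)·2] / 0.3536 = [0.0053 + 0.1405] / 0.3536 = 0.4124 which rounds to 0.41
d₂ = d₁ − σ√T = 0.4124 − 0.3536 = 0.0589 which rounds to 0.06
e^(−rT) = e^(−0.039·2) = 0.9250
N(d₁) = N(0.41) = 0.6591;  N(d₂) = N(0.06) = 0.5239
C = 377·0.6591 − 375·0.9250·0.5239 = 248.4807 − 181.7278 = 66.7529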